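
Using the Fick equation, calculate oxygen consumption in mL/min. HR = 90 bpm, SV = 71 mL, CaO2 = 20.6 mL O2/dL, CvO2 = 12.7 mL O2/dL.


CO = HR*SV = 90*71/1000 = 6.39 L/min
a-v O2 diff = 20.6 - 12.7 = 7.9 mL/dL
VO2 = CO * (CaO2-CvO2) * 10 dL/L
VO2 = 6.39 * 7.9 * 10
VO2 = 504.8 mL/min


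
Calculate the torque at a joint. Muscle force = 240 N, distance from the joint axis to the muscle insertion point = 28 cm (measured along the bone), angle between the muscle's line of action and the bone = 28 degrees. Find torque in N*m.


Torque = F * d * sin(theta)   (moment arm = d*sin(theta))
d = 28 cm = 0.28 m
Torque = 240 * 0.28 * sin(28)
Torque = 31.55 N*m


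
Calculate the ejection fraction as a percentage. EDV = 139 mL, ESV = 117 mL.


SV = EDV - ESV = 139 - 117 = 22 mL
EF = SV/EDV * 100 = 22/139 * 100
EF = 15.83%


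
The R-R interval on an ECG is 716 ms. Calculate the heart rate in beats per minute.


HR = 60 / RR_interval(s)
RR = 716 ms = 0.716 s
HR = 60 / 0.716 = 83.8 bpm


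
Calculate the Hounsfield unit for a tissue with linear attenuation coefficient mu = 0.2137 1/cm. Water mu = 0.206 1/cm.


HU = ((mu_tissue - mu_water) / mu_water) * 1000
HU = ((0.2137 - 0.206) / 0.206) * 1000
HU = 37.38


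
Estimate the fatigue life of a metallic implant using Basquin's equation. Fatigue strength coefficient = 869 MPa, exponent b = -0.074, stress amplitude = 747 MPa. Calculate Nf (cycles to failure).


sigma_a = sigma_f' * (2Nf)^b
2Nf = (sigma_a/sigma_f')^(1/b)
2Nf = (747/869)^(1/-0.074)
2Nf = 7.7237229
Nf = 3.862


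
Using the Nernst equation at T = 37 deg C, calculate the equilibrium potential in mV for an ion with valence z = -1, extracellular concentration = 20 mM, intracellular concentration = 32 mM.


E = (RT/(zF)) * ln(C_out/C_in)
T = 37 + 273.15 = 310.15 K
E = (8.314 * 310.15 / (-1 * 96485)) * ln(20/32)
E = 12.56 mV


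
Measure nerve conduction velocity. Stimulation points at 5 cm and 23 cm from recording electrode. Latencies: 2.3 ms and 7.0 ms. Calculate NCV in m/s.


Distance = (23 - 5) / 100 = 0.18 m
dt = (7.0 - 2.3) / 1000 = 0.0047 s
NCV = dist / dt = 38.3 m/s


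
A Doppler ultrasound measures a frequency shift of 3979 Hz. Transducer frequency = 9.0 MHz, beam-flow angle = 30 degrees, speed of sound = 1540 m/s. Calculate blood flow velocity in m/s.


v = fd * c / (2 * f0 * cos(theta))
v = 3979 * 1540 / (2 * 9.0000e+06 * cos(30))
v = 0.3931 m/s


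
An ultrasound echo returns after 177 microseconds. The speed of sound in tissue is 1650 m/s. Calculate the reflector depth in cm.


depth = c * t / 2
t = 177 us = 1.7700e-04 s
depth = 1650 * 1.7700e-04 / 2
depth = 0.146025 m = 14.6025 cm


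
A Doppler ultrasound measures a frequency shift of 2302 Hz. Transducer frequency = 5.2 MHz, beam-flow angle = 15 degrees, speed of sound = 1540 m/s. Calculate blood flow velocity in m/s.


v = fd * c / (2 * f0 * cos(theta))
v = 2302 * 1540 / (2 * 5.2000e+06 * cos(15))
v = 0.3529 m/s


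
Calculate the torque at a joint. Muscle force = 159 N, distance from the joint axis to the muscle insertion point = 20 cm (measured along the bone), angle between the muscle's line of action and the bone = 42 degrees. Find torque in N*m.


Torque = F * d * sin(theta)   (moment arm = d*sin(theta))
d = 20 cm = 0.2 m
Torque = 159 * 0.2 * sin(42)
Torque = 21.28 N*m


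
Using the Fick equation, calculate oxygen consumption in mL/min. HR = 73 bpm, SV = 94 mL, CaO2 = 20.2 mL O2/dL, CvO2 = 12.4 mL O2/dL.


CO = HR*SV = 73*94/1000 = 6.862 L/min
a-v O2 diff = 20.2 - 12.4 = 7.8 mL/dL
VO2 = CO * (CaO2-CvO2) * 10 dL/L
VO2 = 6.862 * 7.8 * 10
VO2 = 535.2 mL/min


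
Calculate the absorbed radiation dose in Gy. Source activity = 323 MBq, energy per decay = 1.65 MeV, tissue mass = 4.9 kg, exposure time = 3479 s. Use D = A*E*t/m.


A = 323 MBq = 3.2300e+08 Bq
E = 1.65 MeV = 2.6433e-13 J
D = A*E*t/m = 3.2300e+08*2.6433e-13*3479/4.9
D = 0.06062 Gy


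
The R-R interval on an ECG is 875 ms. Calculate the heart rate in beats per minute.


HR = 60 / RR_interval(s)
RR = 875 ms = 0.875 s
HR = 60 / 0.875 = 68.57 bpm


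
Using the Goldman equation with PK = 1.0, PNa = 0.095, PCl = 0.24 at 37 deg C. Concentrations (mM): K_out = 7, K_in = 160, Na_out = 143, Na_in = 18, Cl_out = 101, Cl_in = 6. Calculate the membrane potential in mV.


Vm = (RT/F)*ln((PK*Ko + PNa*Nao + PCl*Cli)/(PK*Ki + PNa*Nai + PCl*Clo))
Numer = 22.025, Denom = 185.95
Vm = -57.01 mV


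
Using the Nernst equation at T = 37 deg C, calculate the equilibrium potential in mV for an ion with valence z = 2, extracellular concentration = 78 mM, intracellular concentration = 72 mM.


E = (RT/(zF)) * ln(C_out/C_in)
T = 37 + 273.15 = 310.15 K
E = (8.314 * 310.15 / (2 * 96485)) * ln(78/72)
E = 1.07 mV


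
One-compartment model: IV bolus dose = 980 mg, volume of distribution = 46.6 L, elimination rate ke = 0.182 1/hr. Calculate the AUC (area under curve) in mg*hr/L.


C0 = Dose/Vd = 980/46.6 = 21.03 mg/L
AUC = C0/ke = 21.03/0.182
AUC = 115.5 mg*hr/L


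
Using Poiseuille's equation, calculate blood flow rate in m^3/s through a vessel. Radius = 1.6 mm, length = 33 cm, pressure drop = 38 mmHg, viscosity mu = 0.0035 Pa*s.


Q = pi*r^4*dP / (8*mu*L)
r = 0.0016 m, L = 0.33 m
dP = 38 mmHg = 5066.236 Pa
Q = 1.1289e-05 m^3/s


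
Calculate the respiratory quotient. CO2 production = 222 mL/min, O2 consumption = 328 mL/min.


RQ = VCO2 / VO2
RQ = 222 / 328
RQ = 0.6768


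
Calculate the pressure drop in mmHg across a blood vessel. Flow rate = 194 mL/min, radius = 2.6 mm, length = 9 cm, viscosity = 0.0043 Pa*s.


dP = 8*mu*L*Q / (pi*r^4)
Q = 194 mL/min = 3.23333e-06 m^3/s
dP = 69.7281 Pa = 69.7281 / 133.322 mmHg = 0.523 mmHg


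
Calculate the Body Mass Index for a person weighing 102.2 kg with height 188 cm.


BMI = weight / height^2
height = 188 cm = 1.88 m
BMI = 102.2 / 1.88^2
BMI = 28.92 kg/m^2


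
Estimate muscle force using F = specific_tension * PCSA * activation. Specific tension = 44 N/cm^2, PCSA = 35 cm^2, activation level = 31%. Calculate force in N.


F = sigma * PCSA * activation
F = 44 * 35 * 0.31
F = 477.4 N


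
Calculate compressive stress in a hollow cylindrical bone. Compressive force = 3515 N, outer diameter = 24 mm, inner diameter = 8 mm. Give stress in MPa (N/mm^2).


A = pi*(r_o^2 - r_i^2)
r_o = 12 mm, r_i = 4 mm
A = 402.124 mm^2
sigma = F/A = 3515 / 402.124
sigma = 8.741 MPa


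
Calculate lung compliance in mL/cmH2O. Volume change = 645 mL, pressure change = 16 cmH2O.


C = dV / dP
C = 645 / 16
C = 40.31 mL/cmH2O


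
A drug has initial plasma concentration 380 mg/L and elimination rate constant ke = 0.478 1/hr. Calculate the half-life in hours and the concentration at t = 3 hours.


t_half = ln(2) / ke = 0.693147 / 0.478 = 1.45 hr
C(t) = C0 * exp(-ke*t) = 380 * exp(-0.478*3)
C(3) = 90.57 mg/L


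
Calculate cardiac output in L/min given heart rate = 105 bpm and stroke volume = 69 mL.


CO = HR * SV
CO = 105 * 69 / 1000
CO = 7.245 L/min


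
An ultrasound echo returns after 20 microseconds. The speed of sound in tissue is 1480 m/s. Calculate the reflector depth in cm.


depth = c * t / 2
t = 20 us = 2.0000e-05 s
depth = 1480 * 2.0000e-05 / 2
depth = 0.0148 m = 1.48 cm


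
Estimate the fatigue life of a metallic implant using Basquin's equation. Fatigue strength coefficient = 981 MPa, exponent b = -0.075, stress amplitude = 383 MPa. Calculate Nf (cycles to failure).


sigma_a = sigma_f' * (2Nf)^b
2Nf = (sigma_a/sigma_f')^(1/b)
2Nf = (383/981)^(1/-0.075)
2Nf = 279427.91
Nf = 1.397e+05


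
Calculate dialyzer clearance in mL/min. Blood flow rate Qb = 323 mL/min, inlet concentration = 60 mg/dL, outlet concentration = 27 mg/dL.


K = Qb * (Cb_in - Cb_out) / Cb_in
K = 323 * (60 - 27) / 60
K = 177.7 mL/min


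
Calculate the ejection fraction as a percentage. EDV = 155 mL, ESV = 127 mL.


SV = EDV - ESV = 155 - 127 = 28 mL
EF = SV/EDV * 100 = 28/155 * 100
EF = 18.06%


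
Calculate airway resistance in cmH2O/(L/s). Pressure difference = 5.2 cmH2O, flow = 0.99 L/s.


R = dP / flow
R = 5.2 / 0.99
R = 5.253 cmH2O/(L/s)


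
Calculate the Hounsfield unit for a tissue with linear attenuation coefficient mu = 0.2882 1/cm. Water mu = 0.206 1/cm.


HU = ((mu_tissue - mu_water) / mu_water) * 1000
HU = ((0.2882 - 0.206) / 0.206) * 1000
HU = 399


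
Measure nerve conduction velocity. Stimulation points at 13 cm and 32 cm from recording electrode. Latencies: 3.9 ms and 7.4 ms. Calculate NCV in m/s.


Distance = (32 - 13) / 100 = 0.19 m
dt = (7.4 - 3.9) / 1000 = 0.0035 s
NCV = dist / dt = 54.29 m/s


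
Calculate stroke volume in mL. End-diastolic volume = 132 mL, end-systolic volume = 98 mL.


SV = EDV - ESV
SV = 132 - 98
SV = 34 mL


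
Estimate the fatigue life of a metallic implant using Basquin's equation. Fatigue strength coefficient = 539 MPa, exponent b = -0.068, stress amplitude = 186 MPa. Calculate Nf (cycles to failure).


sigma_a = sigma_f' * (2Nf)^b
2Nf = (sigma_a/sigma_f')^(1/b)
2Nf = (186/539)^(1/-0.068)
2Nf = 6240690.7
Nf = 3.1203e+06


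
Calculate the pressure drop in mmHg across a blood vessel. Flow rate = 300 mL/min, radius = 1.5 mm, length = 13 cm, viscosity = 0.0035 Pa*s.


dP = 8*mu*L*Q / (pi*r^4)
Q = 300 mL/min = 5e-06 m^3/s
dP = 1144.34 Pa = 1144.34 / 133.322 mmHg = 8.583 mmHg


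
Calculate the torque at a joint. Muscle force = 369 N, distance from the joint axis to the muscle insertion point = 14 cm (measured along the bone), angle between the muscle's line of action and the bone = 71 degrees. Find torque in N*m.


Torque = F * d * sin(theta)   (moment arm = d*sin(theta))
d = 14 cm = 0.14 m
Torque = 369 * 0.14 * sin(71)
Torque = 48.85 N*m


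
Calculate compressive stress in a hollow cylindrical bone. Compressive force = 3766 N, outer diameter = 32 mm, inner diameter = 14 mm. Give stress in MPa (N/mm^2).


A = pi*(r_o^2 - r_i^2)
r_o = 16 mm, r_i = 7 mm
A = 650.31 mm^2
sigma = F/A = 3766 / 650.31
sigma = 5.791 MPa


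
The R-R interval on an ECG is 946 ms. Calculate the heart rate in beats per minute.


HR = 60 / RR_interval(s)
RR = 946 ms = 0.946 s
HR = 60 / 0.946 = 63.42 bpm


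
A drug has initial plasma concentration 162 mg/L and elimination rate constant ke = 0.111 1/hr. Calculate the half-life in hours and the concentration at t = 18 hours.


t_half = ln(2) / ke = 0.693147 / 0.111 = 6.245 hr
C(t) = C0 * exp(-ke*t) = 162 * exp(-0.111*18)
C(18) = 21.97 mg/L


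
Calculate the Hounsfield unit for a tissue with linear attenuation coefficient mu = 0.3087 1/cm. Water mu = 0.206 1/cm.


HU = ((mu_tissue - mu_water) / mu_water) * 1000
HU = ((0.3087 - 0.206) / 0.206) * 1000
HU = 498.5


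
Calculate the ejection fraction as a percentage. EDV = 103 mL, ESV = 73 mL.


SV = EDV - ESV = 103 - 73 = 30 mL
EF = SV/EDV * 100 = 30/103 * 100
EF = 29.13%


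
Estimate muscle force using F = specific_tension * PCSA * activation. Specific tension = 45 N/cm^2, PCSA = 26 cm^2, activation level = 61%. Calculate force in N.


F = sigma * PCSA * activation
F = 45 * 26 * 0.61
F = 713.7 N


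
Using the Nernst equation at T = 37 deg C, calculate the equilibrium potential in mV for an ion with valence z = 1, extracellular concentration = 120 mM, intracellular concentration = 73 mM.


E = (RT/(zF)) * ln(C_out/C_in)
T = 37 + 273.15 = 310.15 K
E = (8.314 * 310.15 / (1 * 96485)) * ln(120/73)
E = 13.28 mV


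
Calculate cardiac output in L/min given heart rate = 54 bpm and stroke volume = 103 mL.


CO = HR * SV
CO = 54 * 103 / 1000
CO = 5.562 L/min


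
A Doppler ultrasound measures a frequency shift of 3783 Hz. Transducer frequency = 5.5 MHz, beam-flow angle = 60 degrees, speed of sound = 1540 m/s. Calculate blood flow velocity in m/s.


v = fd * c / (2 * f0 * cos(theta))
v = 3783 * 1540 / (2 * 5.5000e+06 * cos(60))
v = 1.059 m/s


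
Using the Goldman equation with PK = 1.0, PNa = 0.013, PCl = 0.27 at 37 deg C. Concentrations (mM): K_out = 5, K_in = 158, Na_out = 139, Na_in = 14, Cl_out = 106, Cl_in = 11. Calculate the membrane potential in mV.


Vm = (RT/F)*ln((PK*Ko + PNa*Nao + PCl*Cli)/(PK*Ki + PNa*Nai + PCl*Clo))
Numer = 9.777, Denom = 186.802
Vm = -78.84 mV


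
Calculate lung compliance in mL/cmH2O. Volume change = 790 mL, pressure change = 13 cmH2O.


C = dV / dP
C = 790 / 13
C = 60.77 mL/cmH2O


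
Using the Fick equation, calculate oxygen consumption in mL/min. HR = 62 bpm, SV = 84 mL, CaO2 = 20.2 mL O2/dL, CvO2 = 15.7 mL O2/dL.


CO = HR*SV = 62*84/1000 = 5.208 L/min
a-v O2 diff = 20.2 - 15.7 = 4.5 mL/dL
VO2 = CO * (CaO2-CvO2) * 10 dL/L
VO2 = 5.208 * 4.5 * 10
VO2 = 234.4 mL/min


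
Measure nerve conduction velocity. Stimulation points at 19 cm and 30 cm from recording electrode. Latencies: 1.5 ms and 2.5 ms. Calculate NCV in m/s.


Distance = (30 - 19) / 100 = 0.11 m
dt = (2.5 - 1.5) / 1000 = 0.001 s
NCV = dist / dt = 110 m/s


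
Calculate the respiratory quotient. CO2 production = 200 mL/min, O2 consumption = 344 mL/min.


RQ = VCO2 / VO2
RQ = 200 / 344
RQ = 0.5814


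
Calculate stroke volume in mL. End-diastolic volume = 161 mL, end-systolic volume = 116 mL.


SV = EDV - ESV
SV = 161 - 116
SV = 45 mL


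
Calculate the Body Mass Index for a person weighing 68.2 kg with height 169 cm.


BMI = weight / height^2
height = 169 cm = 1.69 m
BMI = 68.2 / 1.69^2
BMI = 23.88 kg/m^2


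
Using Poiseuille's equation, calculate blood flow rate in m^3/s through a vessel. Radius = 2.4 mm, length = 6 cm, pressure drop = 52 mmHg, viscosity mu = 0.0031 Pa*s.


Q = pi*r^4*dP / (8*mu*L)
r = 0.0024 m, L = 0.06 m
dP = 52 mmHg = 6932.744 Pa
Q = 4.8562e-04 m^3/s


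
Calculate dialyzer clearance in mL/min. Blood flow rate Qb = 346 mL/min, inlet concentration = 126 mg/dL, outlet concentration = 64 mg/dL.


K = Qb * (Cb_in - Cb_out) / Cb_in
K = 346 * (126 - 64) / 126
K = 170.3 mL/min


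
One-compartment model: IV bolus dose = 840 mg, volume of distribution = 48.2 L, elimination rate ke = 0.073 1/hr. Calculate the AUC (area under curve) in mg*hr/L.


C0 = Dose/Vd = 840/48.2 = 17.4274 mg/L
AUC = C0/ke = 17.4274/0.073
AUC = 238.7 mg*hr/L


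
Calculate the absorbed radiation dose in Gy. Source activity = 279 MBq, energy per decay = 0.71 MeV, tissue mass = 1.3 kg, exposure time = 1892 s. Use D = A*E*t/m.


A = 279 MBq = 2.7900e+08 Bq
E = 0.71 MeV = 1.13742e-13 J
D = A*E*t/m = 2.7900e+08*1.13742e-13*1892/1.3
D = 0.04619 Gy


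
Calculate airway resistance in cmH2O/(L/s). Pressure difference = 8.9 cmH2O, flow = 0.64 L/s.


R = dP / flow
R = 8.9 / 0.64
R = 13.91 cmH2O/(L/s)


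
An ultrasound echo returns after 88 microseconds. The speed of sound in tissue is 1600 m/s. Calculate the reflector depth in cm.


depth = c * t / 2
t = 88 us = 8.8000e-05 s
depth = 1600 * 8.8000e-05 / 2
depth = 0.0704 m = 7.04 cm


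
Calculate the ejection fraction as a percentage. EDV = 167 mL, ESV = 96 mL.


SV = EDV - ESV = 167 - 96 = 71 mL
EF = SV/EDV * 100 = 71/167 * 100
EF = 42.51%


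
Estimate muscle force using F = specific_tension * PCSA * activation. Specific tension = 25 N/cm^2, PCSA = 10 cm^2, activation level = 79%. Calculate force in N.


F = sigma * PCSA * activation
F = 25 * 10 * 0.79
F = 197.5 N


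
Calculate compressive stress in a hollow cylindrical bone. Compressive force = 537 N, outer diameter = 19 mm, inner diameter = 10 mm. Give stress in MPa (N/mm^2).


A = pi*(r_o^2 - r_i^2)
r_o = 9.5 mm, r_i = 5 mm
A = 204.989 mm^2
sigma = F/A = 537 / 204.989
sigma = 2.62 MPa


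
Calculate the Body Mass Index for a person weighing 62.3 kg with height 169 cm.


BMI = weight / height^2
height = 169 cm = 1.69 m
BMI = 62.3 / 1.69^2
BMI = 21.81 kg/m^2


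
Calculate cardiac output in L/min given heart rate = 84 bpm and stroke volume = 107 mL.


CO = HR * SV
CO = 84 * 107 / 1000
CO = 8.988 L/min


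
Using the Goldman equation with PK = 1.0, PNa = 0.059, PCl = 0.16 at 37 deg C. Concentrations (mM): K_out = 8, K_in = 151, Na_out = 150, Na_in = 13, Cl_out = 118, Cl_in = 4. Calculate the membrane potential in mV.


Vm = (RT/F)*ln((PK*Ko + PNa*Nao + PCl*Cli)/(PK*Ki + PNa*Nai + PCl*Clo))
Numer = 17.49, Denom = 170.647
Vm = -60.88 mV


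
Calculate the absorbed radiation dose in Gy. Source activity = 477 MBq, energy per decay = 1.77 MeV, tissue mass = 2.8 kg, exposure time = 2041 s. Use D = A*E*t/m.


A = 477 MBq = 4.7700e+08 Bq
E = 1.77 MeV = 2.83554e-13 J
D = A*E*t/m = 4.7700e+08*2.83554e-13*2041/2.8
D = 0.09859 Gy


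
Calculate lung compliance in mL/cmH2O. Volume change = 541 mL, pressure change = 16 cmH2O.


C = dV / dP
C = 541 / 16
C = 33.81 mL/cmH2O


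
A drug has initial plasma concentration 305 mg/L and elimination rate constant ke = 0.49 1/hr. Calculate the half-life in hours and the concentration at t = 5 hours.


t_half = ln(2) / ke = 0.693147 / 0.49 = 1.415 hr
C(t) = C0 * exp(-ke*t) = 305 * exp(-0.49*5)
C(5) = 26.32 mg/L


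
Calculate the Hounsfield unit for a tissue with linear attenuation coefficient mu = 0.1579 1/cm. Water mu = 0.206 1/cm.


HU = ((mu_tissue - mu_water) / mu_water) * 1000
HU = ((0.1579 - 0.206) / 0.206) * 1000
HU = -233.5


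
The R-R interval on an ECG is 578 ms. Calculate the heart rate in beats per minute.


HR = 60 / RR_interval(s)
RR = 578 ms = 0.578 s
HR = 60 / 0.578 = 103.8 bpm


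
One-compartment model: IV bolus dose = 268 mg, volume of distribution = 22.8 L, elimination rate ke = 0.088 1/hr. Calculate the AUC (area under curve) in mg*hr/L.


C0 = Dose/Vd = 268/22.8 = 11.7544 mg/L
AUC = C0/ke = 11.7544/0.088
AUC = 133.6 mg*hr/L


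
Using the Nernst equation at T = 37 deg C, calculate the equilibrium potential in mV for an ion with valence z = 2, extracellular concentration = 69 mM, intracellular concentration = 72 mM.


E = (RT/(zF)) * ln(C_out/C_in)
T = 37 + 273.15 = 310.15 K
E = (8.314 * 310.15 / (2 * 96485)) * ln(69/72)
E = -0.5687 mV


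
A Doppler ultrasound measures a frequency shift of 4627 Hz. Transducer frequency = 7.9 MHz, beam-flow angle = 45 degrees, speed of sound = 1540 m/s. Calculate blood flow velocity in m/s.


v = fd * c / (2 * f0 * cos(theta))
v = 4627 * 1540 / (2 * 7.9000e+06 * cos(45))
v = 0.6378 m/s


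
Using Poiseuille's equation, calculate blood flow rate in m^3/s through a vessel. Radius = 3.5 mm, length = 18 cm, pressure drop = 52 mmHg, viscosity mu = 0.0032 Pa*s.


Q = pi*r^4*dP / (8*mu*L)
r = 0.0035 m, L = 0.18 m
dP = 52 mmHg = 6932.744 Pa
Q = 7.0928e-04 m^3/s


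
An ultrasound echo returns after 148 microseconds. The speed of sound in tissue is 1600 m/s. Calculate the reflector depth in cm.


depth = c * t / 2
t = 148 us = 1.4800e-04 s
depth = 1600 * 1.4800e-04 / 2
depth = 0.1184 m = 11.84 cm


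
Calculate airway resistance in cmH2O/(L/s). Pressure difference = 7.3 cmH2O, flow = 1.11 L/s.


R = dP / flow
R = 7.3 / 1.11
R = 6.577 cmH2O/(L/s)


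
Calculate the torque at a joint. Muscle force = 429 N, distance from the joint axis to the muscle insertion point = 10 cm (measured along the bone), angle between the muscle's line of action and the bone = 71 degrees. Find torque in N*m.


Torque = F * d * sin(theta)   (moment arm = d*sin(theta))
d = 10 cm = 0.1 m
Torque = 429 * 0.1 * sin(71)
Torque = 40.56 N*m


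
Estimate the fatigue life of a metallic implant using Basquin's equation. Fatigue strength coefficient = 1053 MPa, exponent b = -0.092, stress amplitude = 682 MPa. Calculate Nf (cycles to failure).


sigma_a = sigma_f' * (2Nf)^b
2Nf = (sigma_a/sigma_f')^(1/b)
2Nf = (682/1053)^(1/-0.092)
2Nf = 112.32546
Nf = 56.16


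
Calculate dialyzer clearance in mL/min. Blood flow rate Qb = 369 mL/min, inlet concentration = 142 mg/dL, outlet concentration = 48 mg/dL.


K = Qb * (Cb_in - Cb_out) / Cb_in
K = 369 * (142 - 48) / 142
K = 244.3 mL/min


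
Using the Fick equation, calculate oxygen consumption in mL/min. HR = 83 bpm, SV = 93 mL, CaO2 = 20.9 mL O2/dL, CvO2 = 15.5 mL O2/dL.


CO = HR*SV = 83*93/1000 = 7.719 L/min
a-v O2 diff = 20.9 - 15.5 = 5.4 mL/dL
VO2 = CO * (CaO2-CvO2) * 10 dL/L
VO2 = 7.719 * 5.4 * 10
VO2 = 416.8 mL/min


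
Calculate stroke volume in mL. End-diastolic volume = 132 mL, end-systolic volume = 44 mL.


SV = EDV - ESV
SV = 132 - 44
SV = 88 mL


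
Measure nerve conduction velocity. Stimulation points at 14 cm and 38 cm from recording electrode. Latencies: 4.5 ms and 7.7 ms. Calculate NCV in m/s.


Distance = (38 - 14) / 100 = 0.24 m
dt = (7.7 - 4.5) / 1000 = 0.0032 s
NCV = dist / dt = 75 m/s


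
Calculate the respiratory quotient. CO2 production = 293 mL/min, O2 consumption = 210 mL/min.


RQ = VCO2 / VO2
RQ = 293 / 210
RQ = 1.395


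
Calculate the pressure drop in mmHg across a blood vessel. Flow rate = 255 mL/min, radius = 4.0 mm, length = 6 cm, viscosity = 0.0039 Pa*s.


dP = 8*mu*L*Q / (pi*r^4)
Q = 255 mL/min = 4.25e-06 m^3/s
dP = 9.89247 Pa = 9.89247 / 133.322 mmHg = 0.0742 mmHg


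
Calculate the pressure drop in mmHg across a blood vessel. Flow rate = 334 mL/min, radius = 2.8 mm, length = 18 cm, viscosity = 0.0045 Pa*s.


dP = 8*mu*L*Q / (pi*r^4)
Q = 334 mL/min = 5.56667e-06 m^3/s
dP = 186.805 Pa = 186.805 / 133.322 mmHg = 1.401 mmHg


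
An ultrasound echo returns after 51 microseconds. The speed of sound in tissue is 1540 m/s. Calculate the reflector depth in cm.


depth = c * t / 2
t = 51 us = 5.1000e-05 s
depth = 1540 * 5.1000e-05 / 2
depth = 0.03927 m = 3.927 cm


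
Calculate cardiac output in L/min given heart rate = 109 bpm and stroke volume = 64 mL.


CO = HR * SV
CO = 109 * 64 / 1000
CO = 6.976 L/min


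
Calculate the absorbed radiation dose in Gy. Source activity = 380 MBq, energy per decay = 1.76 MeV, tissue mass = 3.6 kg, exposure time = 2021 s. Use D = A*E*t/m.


A = 380 MBq = 3.8000e+08 Bq
E = 1.76 MeV = 2.81952e-13 J
D = A*E*t/m = 3.8000e+08*2.81952e-13*2021/3.6
D = 0.06015 Gy


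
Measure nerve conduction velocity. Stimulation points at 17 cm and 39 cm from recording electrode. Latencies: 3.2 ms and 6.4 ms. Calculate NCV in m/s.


Distance = (39 - 17) / 100 = 0.22 m
dt = (6.4 - 3.2) / 1000 = 0.0032 s
NCV = dist / dt = 68.75 m/s


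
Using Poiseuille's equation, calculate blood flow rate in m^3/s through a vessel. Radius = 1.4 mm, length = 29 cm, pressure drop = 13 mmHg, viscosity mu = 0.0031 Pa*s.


Q = pi*r^4*dP / (8*mu*L)
r = 0.0014 m, L = 0.29 m
dP = 13 mmHg = 1733.186 Pa
Q = 2.9084e-06 m^3/s


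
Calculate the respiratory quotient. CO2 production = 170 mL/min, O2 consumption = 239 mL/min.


RQ = VCO2 / VO2
RQ = 170 / 239
RQ = 0.7113


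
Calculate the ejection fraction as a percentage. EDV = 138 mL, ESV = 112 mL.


SV = EDV - ESV = 138 - 112 = 26 mL
EF = SV/EDV * 100 = 26/138 * 100
EF = 18.84%


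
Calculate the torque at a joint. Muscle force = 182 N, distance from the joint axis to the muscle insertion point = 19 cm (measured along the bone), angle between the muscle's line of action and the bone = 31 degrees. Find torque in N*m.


Torque = F * d * sin(theta)   (moment arm = d*sin(theta))
d = 19 cm = 0.19 m
Torque = 182 * 0.19 * sin(31)
Torque = 17.81 N*m


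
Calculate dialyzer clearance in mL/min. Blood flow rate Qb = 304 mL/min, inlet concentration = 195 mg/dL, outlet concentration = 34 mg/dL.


K = Qb * (Cb_in - Cb_out) / Cb_in
K = 304 * (195 - 34) / 195
K = 251 mL/min


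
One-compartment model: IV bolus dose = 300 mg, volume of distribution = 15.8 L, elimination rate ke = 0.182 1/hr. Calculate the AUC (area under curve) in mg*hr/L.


C0 = Dose/Vd = 300/15.8 = 18.9873 mg/L
AUC = C0/ke = 18.9873/0.182
AUC = 104.3 mg*hr/L


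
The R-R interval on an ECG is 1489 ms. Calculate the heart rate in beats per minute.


HR = 60 / RR_interval(s)
RR = 1489 ms = 1.489 s
HR = 60 / 1.489 = 40.3 bpm


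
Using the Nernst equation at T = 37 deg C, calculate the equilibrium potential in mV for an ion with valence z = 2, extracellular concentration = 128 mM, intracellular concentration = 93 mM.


E = (RT/(zF)) * ln(C_out/C_in)
T = 37 + 273.15 = 310.15 K
E = (8.314 * 310.15 / (2 * 96485)) * ln(128/93)
E = 4.268 mV


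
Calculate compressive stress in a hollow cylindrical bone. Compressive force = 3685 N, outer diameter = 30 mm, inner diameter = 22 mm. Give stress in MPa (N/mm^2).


A = pi*(r_o^2 - r_i^2)
r_o = 15 mm, r_i = 11 mm
A = 326.726 mm^2
sigma = F/A = 3685 / 326.726
sigma = 11.28 MPa


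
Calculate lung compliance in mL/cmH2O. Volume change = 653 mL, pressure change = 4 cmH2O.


C = dV / dP
C = 653 / 4
C = 163.2 mL/cmH2O


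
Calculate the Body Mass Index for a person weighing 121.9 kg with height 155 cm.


BMI = weight / height^2
height = 155 cm = 1.55 m
BMI = 121.9 / 1.55^2
BMI = 50.74 kg/m^2


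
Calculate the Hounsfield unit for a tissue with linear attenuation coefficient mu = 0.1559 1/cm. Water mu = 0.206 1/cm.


HU = ((mu_tissue - mu_water) / mu_water) * 1000
HU = ((0.1559 - 0.206) / 0.206) * 1000
HU = -243.2


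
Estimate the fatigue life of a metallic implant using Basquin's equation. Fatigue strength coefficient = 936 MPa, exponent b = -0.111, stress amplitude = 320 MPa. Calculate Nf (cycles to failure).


sigma_a = sigma_f' * (2Nf)^b
2Nf = (sigma_a/sigma_f')^(1/b)
2Nf = (320/936)^(1/-0.111)
2Nf = 15824.579
Nf = 7912


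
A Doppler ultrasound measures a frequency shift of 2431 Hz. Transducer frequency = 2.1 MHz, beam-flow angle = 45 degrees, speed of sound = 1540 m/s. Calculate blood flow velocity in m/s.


v = fd * c / (2 * f0 * cos(theta))
v = 2431 * 1540 / (2 * 2.1000e+06 * cos(45))
v = 1.261 m/s


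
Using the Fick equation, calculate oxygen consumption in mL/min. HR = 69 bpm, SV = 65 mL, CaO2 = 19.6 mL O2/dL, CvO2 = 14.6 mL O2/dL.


CO = HR*SV = 69*65/1000 = 4.485 L/min
a-v O2 diff = 19.6 - 14.6 = 5 mL/dL
VO2 = CO * (CaO2-CvO2) * 10 dL/L
VO2 = 4.485 * 5 * 10
VO2 = 224.3 mL/min


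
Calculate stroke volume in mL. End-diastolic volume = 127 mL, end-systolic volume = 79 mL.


SV = EDV - ESV
SV = 127 - 79
SV = 48 mL


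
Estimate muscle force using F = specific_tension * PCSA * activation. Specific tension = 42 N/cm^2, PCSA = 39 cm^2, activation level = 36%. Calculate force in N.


F = sigma * PCSA * activation
F = 42 * 39 * 0.36
F = 589.7 N


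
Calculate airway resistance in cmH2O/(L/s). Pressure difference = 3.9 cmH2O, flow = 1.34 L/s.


R = dP / flow
R = 3.9 / 1.34
R = 2.91 cmH2O/(L/s)


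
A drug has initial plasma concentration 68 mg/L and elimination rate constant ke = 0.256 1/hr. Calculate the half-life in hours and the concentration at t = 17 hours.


t_half = ln(2) / ke = 0.693147 / 0.256 = 2.708 hr
C(t) = C0 * exp(-ke*t) = 68 * exp(-0.256*17)
C(17) = 0.8759 mg/L


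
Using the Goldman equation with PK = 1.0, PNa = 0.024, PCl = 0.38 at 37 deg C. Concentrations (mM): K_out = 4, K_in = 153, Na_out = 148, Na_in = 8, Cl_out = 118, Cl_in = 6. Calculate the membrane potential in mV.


Vm = (RT/F)*ln((PK*Ko + PNa*Nao + PCl*Cli)/(PK*Ki + PNa*Nai + PCl*Clo))
Numer = 9.832, Denom = 198.032
Vm = -80.25 mV


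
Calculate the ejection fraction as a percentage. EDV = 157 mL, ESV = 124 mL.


SV = EDV - ESV = 157 - 124 = 33 mL
EF = SV/EDV * 100 = 33/157 * 100
EF = 21.02%


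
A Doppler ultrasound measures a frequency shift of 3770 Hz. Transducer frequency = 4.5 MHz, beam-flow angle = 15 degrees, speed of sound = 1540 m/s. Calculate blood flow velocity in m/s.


v = fd * c / (2 * f0 * cos(theta))
v = 3770 * 1540 / (2 * 4.5000e+06 * cos(15))
v = 0.6678 m/s


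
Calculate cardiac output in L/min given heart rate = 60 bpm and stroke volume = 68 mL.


CO = HR * SV
CO = 60 * 68 / 1000
CO = 4.08 L/min


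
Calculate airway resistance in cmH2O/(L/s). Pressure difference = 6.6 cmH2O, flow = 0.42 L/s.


R = dP / flow
R = 6.6 / 0.42
R = 15.71 cmH2O/(L/s)


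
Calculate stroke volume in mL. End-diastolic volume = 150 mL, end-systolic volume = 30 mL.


SV = EDV - ESV
SV = 150 - 30
SV = 120 mL


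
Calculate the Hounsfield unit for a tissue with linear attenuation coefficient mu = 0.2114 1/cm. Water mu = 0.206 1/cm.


HU = ((mu_tissue - mu_water) / mu_water) * 1000
HU = ((0.2114 - 0.206) / 0.206) * 1000
HU = 26.21


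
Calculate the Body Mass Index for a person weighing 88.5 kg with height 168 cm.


BMI = weight / height^2
height = 168 cm = 1.68 m
BMI = 88.5 / 1.68^2
BMI = 31.36 kg/m^2


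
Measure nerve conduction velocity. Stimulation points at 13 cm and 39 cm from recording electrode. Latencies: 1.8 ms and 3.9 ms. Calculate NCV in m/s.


Distance = (39 - 13) / 100 = 0.26 m
dt = (3.9 - 1.8) / 1000 = 0.0021 s
NCV = dist / dt = 123.8 m/s


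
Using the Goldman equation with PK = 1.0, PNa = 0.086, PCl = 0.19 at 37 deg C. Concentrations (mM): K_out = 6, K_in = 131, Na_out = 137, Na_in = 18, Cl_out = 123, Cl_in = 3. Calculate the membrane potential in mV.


Vm = (RT/F)*ln((PK*Ko + PNa*Nao + PCl*Cli)/(PK*Ki + PNa*Nai + PCl*Clo))
Numer = 18.352, Denom = 155.918
Vm = -57.18 mV


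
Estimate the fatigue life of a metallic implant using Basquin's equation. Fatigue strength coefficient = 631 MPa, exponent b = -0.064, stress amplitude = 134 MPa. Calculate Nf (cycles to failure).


sigma_a = sigma_f' * (2Nf)^b
2Nf = (sigma_a/sigma_f')^(1/b)
2Nf = (134/631)^(1/-0.064)
2Nf = 3.2692359e+10
Nf = 1.6346e+10


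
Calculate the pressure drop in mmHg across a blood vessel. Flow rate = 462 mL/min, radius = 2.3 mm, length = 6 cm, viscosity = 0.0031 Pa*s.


dP = 8*mu*L*Q / (pi*r^4)
Q = 462 mL/min = 7.7e-06 m^3/s
dP = 130.326 Pa = 130.326 / 133.322 mmHg = 0.9775 mmHg


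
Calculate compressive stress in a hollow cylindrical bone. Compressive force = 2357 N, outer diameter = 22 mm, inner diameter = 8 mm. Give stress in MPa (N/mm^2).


A = pi*(r_o^2 - r_i^2)
r_o = 11 mm, r_i = 4 mm
A = 329.867 mm^2
sigma = F/A = 2357 / 329.867
sigma = 7.145 MPa


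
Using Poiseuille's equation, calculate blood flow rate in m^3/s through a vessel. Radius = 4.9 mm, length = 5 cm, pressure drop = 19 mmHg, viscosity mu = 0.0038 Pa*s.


Q = pi*r^4*dP / (8*mu*L)
r = 0.0049 m, L = 0.05 m
dP = 19 mmHg = 2533.118 Pa
Q = 0.003018 m^3/s


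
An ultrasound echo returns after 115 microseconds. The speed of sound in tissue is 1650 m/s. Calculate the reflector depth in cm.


depth = c * t / 2
t = 115 us = 1.1500e-04 s
depth = 1650 * 1.1500e-04 / 2
depth = 0.094875 m = 9.4875 cm


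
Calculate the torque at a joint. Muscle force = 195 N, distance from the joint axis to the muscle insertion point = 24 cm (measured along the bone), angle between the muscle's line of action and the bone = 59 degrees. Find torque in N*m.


Torque = F * d * sin(theta)   (moment arm = d*sin(theta))
d = 24 cm = 0.24 m
Torque = 195 * 0.24 * sin(59)
Torque = 40.12 N*m


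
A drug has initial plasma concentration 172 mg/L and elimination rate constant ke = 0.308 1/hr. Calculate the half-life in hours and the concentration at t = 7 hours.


t_half = ln(2) / ke = 0.693147 / 0.308 = 2.25 hr
C(t) = C0 * exp(-ke*t) = 172 * exp(-0.308*7)
C(7) = 19.92 mg/L


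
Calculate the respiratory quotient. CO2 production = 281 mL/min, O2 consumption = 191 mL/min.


RQ = VCO2 / VO2
RQ = 281 / 191
RQ = 1.471


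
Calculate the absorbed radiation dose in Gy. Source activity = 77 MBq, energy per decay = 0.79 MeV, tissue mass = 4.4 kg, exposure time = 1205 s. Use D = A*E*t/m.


A = 77 MBq = 7.7000e+07 Bq
E = 0.79 MeV = 1.26558e-13 J
D = A*E*t/m = 7.7000e+07*1.26558e-13*1205/4.4
D = 0.002669 Gy


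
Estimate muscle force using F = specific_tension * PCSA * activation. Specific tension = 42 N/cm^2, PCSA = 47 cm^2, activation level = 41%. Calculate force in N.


F = sigma * PCSA * activation
F = 42 * 47 * 0.41
F = 809.3 N


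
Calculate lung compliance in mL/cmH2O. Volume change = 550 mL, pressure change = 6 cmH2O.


C = dV / dP
C = 550 / 6
C = 91.67 mL/cmH2O


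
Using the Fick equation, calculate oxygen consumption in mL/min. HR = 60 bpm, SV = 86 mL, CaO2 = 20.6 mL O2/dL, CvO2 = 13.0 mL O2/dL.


CO = HR*SV = 60*86/1000 = 5.16 L/min
a-v O2 diff = 20.6 - 13.0 = 7.6 mL/dL
VO2 = CO * (CaO2-CvO2) * 10 dL/L
VO2 = 5.16 * 7.6 * 10
VO2 = 392.2 mL/min


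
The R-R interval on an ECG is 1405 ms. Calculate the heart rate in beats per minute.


HR = 60 / RR_interval(s)
RR = 1405 ms = 1.405 s
HR = 60 / 1.405 = 42.7 bpm


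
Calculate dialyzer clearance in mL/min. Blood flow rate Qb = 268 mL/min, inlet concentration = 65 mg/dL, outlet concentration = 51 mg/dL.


K = Qb * (Cb_in - Cb_out) / Cb_in
K = 268 * (65 - 51) / 65
K = 57.72 mL/min


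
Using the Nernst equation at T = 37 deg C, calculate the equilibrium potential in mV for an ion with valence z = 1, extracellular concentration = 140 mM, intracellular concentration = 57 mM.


E = (RT/(zF)) * ln(C_out/C_in)
T = 37 + 273.15 = 310.15 K
E = (8.314 * 310.15 / (1 * 96485)) * ln(140/57)
E = 24.02 mV


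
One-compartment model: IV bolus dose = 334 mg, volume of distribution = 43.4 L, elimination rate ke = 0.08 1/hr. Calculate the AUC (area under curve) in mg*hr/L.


C0 = Dose/Vd = 334/43.4 = 7.69585 mg/L
AUC = C0/ke = 7.69585/0.08
AUC = 96.2 mg*hr/L


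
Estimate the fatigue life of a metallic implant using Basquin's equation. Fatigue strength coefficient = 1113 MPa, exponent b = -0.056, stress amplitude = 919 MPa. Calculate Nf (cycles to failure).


sigma_a = sigma_f' * (2Nf)^b
2Nf = (sigma_a/sigma_f')^(1/b)
2Nf = (919/1113)^(1/-0.056)
2Nf = 30.573907
Nf = 15.29


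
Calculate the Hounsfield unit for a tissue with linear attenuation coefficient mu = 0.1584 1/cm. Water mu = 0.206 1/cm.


HU = ((mu_tissue - mu_water) / mu_water) * 1000
HU = ((0.1584 - 0.206) / 0.206) * 1000
HU = -231.1


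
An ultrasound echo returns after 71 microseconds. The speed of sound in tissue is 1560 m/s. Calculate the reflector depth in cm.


depth = c * t / 2
t = 71 us = 7.1000e-05 s
depth = 1560 * 7.1000e-05 / 2
depth = 0.05538 m = 5.538 cm


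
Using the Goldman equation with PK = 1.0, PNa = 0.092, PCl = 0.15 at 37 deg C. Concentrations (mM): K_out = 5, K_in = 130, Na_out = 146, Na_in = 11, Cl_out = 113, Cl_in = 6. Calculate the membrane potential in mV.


Vm = (RT/F)*ln((PK*Ko + PNa*Nao + PCl*Cli)/(PK*Ki + PNa*Nai + PCl*Clo))
Numer = 19.332, Denom = 147.962
Vm = -54.39 mV


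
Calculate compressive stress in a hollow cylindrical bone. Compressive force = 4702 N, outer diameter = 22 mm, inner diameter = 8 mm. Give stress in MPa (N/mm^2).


A = pi*(r_o^2 - r_i^2)
r_o = 11 mm, r_i = 4 mm
A = 329.867 mm^2
sigma = F/A = 4702 / 329.867
sigma = 14.25 MPa


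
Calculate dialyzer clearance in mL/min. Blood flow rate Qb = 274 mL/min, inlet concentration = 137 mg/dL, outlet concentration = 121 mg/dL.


K = Qb * (Cb_in - Cb_out) / Cb_in
K = 274 * (137 - 121) / 137
K = 32 mL/min


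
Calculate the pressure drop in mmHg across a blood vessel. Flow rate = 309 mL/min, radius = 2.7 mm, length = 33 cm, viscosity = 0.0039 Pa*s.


dP = 8*mu*L*Q / (pi*r^4)
Q = 309 mL/min = 5.15e-06 m^3/s
dP = 317.593 Pa = 317.593 / 133.322 mmHg = 2.382 mmHg


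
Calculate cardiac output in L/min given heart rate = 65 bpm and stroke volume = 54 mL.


CO = HR * SV
CO = 65 * 54 / 1000
CO = 3.51 L/min


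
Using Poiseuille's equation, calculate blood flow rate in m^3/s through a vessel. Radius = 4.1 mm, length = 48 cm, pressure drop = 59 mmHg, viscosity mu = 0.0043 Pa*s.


Q = pi*r^4*dP / (8*mu*L)
r = 0.0041 m, L = 0.48 m
dP = 59 mmHg = 7865.998 Pa
Q = 4.2290e-04 m^3/s


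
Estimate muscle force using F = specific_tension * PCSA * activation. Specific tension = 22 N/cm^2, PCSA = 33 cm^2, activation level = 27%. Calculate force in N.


F = sigma * PCSA * activation
F = 22 * 33 * 0.27
F = 196 N


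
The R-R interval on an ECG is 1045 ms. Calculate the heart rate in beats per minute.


HR = 60 / RR_interval(s)
RR = 1045 ms = 1.045 s
HR = 60 / 1.045 = 57.42 bpm


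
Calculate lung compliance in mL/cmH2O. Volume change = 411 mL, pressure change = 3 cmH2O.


C = dV / dP
C = 411 / 3
C = 137 mL/cmH2O


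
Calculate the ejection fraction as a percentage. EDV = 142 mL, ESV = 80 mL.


SV = EDV - ESV = 142 - 80 = 62 mL
EF = SV/EDV * 100 = 62/142 * 100
EF = 43.66%


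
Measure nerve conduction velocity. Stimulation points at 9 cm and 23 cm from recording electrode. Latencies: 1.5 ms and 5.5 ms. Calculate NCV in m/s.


Distance = (23 - 9) / 100 = 0.14 m
dt = (5.5 - 1.5) / 1000 = 0.004 s
NCV = dist / dt = 35 m/s


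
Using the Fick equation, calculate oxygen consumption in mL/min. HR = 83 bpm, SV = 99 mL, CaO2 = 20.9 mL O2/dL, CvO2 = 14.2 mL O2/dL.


CO = HR*SV = 83*99/1000 = 8.217 L/min
a-v O2 diff = 20.9 - 14.2 = 6.7 mL/dL
VO2 = CO * (CaO2-CvO2) * 10 dL/L
VO2 = 8.217 * 6.7 * 10
VO2 = 550.5 mL/min


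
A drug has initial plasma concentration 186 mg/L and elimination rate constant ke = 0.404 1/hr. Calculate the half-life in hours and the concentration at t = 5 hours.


t_half = ln(2) / ke = 0.693147 / 0.404 = 1.716 hr
C(t) = C0 * exp(-ke*t) = 186 * exp(-0.404*5)
C(5) = 24.67 mg/L


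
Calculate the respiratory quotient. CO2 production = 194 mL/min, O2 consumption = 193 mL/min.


RQ = VCO2 / VO2
RQ = 194 / 193
RQ = 1.005


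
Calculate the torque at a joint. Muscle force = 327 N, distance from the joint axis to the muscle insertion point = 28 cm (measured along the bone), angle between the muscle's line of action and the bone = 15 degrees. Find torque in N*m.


Torque = F * d * sin(theta)   (moment arm = d*sin(theta))
d = 28 cm = 0.28 m
Torque = 327 * 0.28 * sin(15)
Torque = 23.7 N*m


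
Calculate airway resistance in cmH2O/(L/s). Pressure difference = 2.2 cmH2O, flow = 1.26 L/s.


R = dP / flow
R = 2.2 / 1.26
R = 1.746 cmH2O/(L/s)


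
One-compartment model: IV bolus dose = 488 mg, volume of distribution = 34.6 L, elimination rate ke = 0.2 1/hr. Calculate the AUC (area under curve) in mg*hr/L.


C0 = Dose/Vd = 488/34.6 = 14.104 mg/L
AUC = C0/ke = 14.104/0.2
AUC = 70.52 mg*hr/L


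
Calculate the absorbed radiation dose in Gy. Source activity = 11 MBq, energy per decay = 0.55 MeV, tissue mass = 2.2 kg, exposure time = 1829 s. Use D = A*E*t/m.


A = 11 MBq = 1.1000e+07 Bq
E = 0.55 MeV = 8.811e-14 J
D = A*E*t/m = 1.1000e+07*8.811e-14*1829/2.2
D = 8.0577e-04 Gy


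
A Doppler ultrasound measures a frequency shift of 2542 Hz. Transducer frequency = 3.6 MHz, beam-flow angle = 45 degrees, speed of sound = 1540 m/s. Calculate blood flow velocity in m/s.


v = fd * c / (2 * f0 * cos(theta))
v = 2542 * 1540 / (2 * 3.6000e+06 * cos(45))
v = 0.7689 m/s


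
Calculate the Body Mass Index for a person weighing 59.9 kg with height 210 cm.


BMI = weight / height^2
height = 210 cm = 2.1 m
BMI = 59.9 / 2.1^2
BMI = 13.58 kg/m^2


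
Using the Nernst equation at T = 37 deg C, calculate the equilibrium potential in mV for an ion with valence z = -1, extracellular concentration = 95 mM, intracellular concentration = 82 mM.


E = (RT/(zF)) * ln(C_out/C_in)
T = 37 + 273.15 = 310.15 K
E = (8.314 * 310.15 / (-1 * 96485)) * ln(95/82)
E = -3.933 mV


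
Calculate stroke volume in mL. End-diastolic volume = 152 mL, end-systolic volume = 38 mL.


SV = EDV - ESV
SV = 152 - 38
SV = 114 mL


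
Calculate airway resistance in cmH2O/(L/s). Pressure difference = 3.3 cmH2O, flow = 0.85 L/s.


R = dP / flow
R = 3.3 / 0.85
R = 3.882 cmH2O/(L/s)


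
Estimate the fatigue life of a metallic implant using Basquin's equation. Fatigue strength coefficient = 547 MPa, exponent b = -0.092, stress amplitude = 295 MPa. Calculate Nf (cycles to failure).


sigma_a = sigma_f' * (2Nf)^b
2Nf = (sigma_a/sigma_f')^(1/b)
2Nf = (295/547)^(1/-0.092)
2Nf = 821.9404
Nf = 411
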